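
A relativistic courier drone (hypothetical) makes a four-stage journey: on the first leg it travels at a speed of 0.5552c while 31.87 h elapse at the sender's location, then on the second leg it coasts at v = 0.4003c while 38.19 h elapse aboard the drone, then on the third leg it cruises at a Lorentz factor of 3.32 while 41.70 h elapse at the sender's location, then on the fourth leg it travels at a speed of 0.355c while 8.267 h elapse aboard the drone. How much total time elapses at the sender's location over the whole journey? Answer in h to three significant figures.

Leg 1: 31.87 h is already measured at the sender's location.
Leg 2: γ = 1/√(1 − 0.4003²) = 1/√0.8398 = 1.091; Δt_2 = 1.091 × 38.19 = 41.67 h.
Leg 3: 41.70 h is already measured at the sender's location.
Leg 4: γ = 1/√(1 − 0.355²) = 1/√0.8740 = 1.070; Δt_4 = 1.070 × 8.267 = 8.843 h.
Total: 31.87 + 41.67 + 41.70 + 8.843 h.

Δt = 124 h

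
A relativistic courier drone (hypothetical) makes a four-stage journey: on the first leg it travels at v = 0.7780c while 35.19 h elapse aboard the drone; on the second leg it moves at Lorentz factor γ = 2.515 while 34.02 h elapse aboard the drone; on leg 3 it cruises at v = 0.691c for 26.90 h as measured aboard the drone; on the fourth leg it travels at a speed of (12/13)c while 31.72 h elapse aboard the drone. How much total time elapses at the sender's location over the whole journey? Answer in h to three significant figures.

Leg 1: γ = 1/√(1 − 0.7780²) = 1/√0.3947 = 1.592; Δt_1 = 1.592 × 35.19 = 56.01 h.
Leg 2: γ = 2.515; Δt_2 = 2.515 × 34.02 = 85.56 h.
Leg 3: γ = 1/√(1 − 0.691²) = 1/√0.5225 = 1.383; Δt_3 = 1.383 × 26.90 = 37.21 h.
Leg 4: γ = 1/√(1 − (12/13)²) = 13/5 = 2.600; Δt_4 = 2.600 × 31.72 = 82.47 h.
Total: 56.01 + 85.56 + 37.21 + 82.47 h.

Δt = 261 h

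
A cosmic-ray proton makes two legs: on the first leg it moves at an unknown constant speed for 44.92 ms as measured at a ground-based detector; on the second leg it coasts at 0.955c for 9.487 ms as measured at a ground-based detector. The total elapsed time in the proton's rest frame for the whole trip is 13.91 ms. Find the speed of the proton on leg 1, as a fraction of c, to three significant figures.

β = 0.969

Leg 1: speed unknown; τ_1 = 44.92/γ_1.
Leg 2: γ = 1/√(1 − 0.955²) = 1/√0.08798 = 3.371; τ_2 = 9.487/3.371 = 2.814 ms.
Total proper time: τ_1 + 2.814 = 13.91, so τ_1 = 13.91 − 2.814 = 11.10 ms.
γ_1 = 44.92/11.10 = 4.048; β = √(1 − 1/γ²) = √0.9390.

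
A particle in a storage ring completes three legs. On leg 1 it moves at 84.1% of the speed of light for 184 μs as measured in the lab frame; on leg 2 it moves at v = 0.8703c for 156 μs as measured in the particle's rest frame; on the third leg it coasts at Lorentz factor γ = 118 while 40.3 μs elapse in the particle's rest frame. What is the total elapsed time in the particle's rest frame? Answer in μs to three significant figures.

τ = 296 μs

Leg 1: β = 0.841; γ = 1/√(1 − 0.841²) = 1/√0.2927 = 1.848; τ_1 = 184/1.848 = 99.55 μs.
Leg 2: 156 μs is already measured in the particle's rest frame.
Leg 3: 40.3 μs is already measured in the particle's rest frame.
Total: 99.55 + 156.0 + 40.30 μs.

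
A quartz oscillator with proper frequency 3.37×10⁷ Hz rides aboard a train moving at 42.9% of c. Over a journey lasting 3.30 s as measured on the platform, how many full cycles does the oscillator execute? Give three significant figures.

N = 1.00×10⁸

β = 0.429; γ = 1/√(1 − 0.429²) = 1/√0.8160 = 1.107
The oscillator's own cycle count is N = f × τ where τ is the proper time on the train. τ = Δt/γ = 3.30/1.107 = 2.981 s = 2.981×10⁰ s.
N = 3.37×10⁷ × 2.981×10⁰ = 1.005×10⁸.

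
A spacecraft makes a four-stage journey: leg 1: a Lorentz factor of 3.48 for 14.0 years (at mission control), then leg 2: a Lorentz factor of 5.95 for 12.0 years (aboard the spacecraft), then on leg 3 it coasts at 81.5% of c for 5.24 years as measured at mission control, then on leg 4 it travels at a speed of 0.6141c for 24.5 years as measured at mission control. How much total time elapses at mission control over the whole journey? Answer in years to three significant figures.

Leg 1: 14.0 years is already measured at mission control.
Leg 2: γ = 5.95; Δt_2 = 5.950 × 12.0 = 71.40 years.
Leg 3: 5.24 years is already measured at mission control.
Leg 4: 24.5 years is already measured at mission control.
Total: 14.00 + 71.40 + 5.240 + 24.50 years.

Δt = 115 years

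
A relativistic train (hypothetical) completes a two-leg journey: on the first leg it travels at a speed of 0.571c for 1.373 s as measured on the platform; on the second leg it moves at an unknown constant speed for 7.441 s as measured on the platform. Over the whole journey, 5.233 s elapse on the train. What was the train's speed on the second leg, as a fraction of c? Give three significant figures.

β = 0.834

Leg 1: γ = 1/√(1 − 0.571²) = 1/√0.6740 = 1.218; τ_1 = 1.373/1.218 = 1.127 s.
Leg 2: speed unknown; τ_2 = 7.441/γ_2.
Total proper time: 1.127 + τ_2 = 5.233, so τ_2 = 5.233 − 1.127 = 4.106 s.
γ_2 = 7.441/4.106 = 1.812; β = √(1 − 1/γ²) = √0.6955.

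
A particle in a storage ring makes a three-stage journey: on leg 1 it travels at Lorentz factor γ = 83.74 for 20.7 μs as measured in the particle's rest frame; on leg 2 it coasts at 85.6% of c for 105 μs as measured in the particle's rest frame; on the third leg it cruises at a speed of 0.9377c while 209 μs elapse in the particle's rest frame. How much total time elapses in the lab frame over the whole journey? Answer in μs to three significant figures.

Δt = 2540 μs

Leg 1: γ = 83.74; Δt_1 = 83.74 × 20.7 = 1733 μs.
Leg 2: β = 0.856; γ = 1/√(1 − 0.856²) = 1/√0.2673 = 1.934; Δt_2 = 1.934 × 105 = 203.1 μs.
Leg 3: γ = 1/√(1 − 0.9377²) = 1/√0.1207 = 2.878; Δt_3 = 2.878 × 209 = 601.5 μs.
Total: 1733 + 203.1 + 601.5 μs.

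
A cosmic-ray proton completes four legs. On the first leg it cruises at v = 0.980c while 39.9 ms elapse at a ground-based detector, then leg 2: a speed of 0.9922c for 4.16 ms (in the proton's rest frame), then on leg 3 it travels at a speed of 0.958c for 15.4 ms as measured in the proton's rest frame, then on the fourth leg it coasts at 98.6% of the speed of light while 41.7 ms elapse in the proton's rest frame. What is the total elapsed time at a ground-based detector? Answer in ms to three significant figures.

Leg 1: 39.9 ms is already measured at a ground-based detector.
Leg 2: γ = 1/√(1 − 0.9922²) = 1/√0.01554 = 8.022; Δt_2 = 8.022 × 4.16 = 33.37 ms.
Leg 3: γ = 1/√(1 − 0.958²) = 1/√0.08224 = 3.487; Δt_3 = 3.487 × 15.4 = 53.70 ms.
Leg 4: β = 0.986; γ = 1/√(1 − 0.986²) = 1/√0.02780 = 5.997; Δt_4 = 5.997 × 41.7 = 250.1 ms.
Total: 39.90 + 33.37 + 53.70 + 250.1 ms.

Δt = 377 ms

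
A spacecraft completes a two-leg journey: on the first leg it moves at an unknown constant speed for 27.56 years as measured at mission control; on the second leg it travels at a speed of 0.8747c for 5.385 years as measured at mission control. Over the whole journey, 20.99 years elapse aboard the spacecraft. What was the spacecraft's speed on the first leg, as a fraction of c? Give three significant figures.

Leg 1: speed unknown; τ_1 = 27.56/γ_1.
Leg 2: γ = 1/√(1 − 0.8747²) = 1/√0.2349 = 2.063; τ_2 = 5.385/2.063 = 2.610 years.
Total proper time: τ_1 + 2.610 = 20.99, so τ_1 = 20.99 − 2.610 = 18.38 years.
γ_1 = 27.56/18.38 = 1.499; β = √(1 − 1/γ²) = √0.5552.

β = 0.745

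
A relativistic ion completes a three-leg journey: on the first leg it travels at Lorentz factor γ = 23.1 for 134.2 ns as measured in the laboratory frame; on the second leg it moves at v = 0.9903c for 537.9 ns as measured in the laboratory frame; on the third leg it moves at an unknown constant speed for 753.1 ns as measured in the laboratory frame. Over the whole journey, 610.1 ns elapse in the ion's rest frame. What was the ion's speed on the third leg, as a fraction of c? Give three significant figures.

Leg 1: γ = 23.1; τ_1 = 134.2/23.10 = 5.810 ns.
Leg 2: γ = 1/√(1 − 0.9903²) = 1/√0.01931 = 7.197; τ_2 = 537.9/7.197 = 74.74 ns.
Leg 3: speed unknown; τ_3 = 753.1/γ_3.
Total proper time: 5.810 + 74.74 + τ_3 = 610.1, so τ_3 = 610.1 − 80.55 = 529.6 ns.
γ_3 = 753.1/529.6 = 1.422; β = √(1 − 1/γ²) = √0.5056.

β = 0.711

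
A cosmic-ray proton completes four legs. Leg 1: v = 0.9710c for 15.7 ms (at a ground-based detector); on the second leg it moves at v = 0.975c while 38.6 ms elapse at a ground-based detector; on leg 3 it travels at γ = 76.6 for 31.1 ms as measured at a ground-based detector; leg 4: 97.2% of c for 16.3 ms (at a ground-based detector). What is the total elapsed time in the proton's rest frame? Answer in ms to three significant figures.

τ = 16.6 ms

Leg 1: γ = 1/√(1 − 0.9710²) = 1/√0.05716 = 4.183; τ_1 = 15.7/4.183 = 3.754 ms.
Leg 2: γ = 1/√(1 − 0.975²) = 1/√0.04938 = 4.500; τ_2 = 38.6/4.500 = 8.577 ms.
Leg 3: γ = 76.6; τ_3 = 31.1/76.60 = 0.4060 ms.
Leg 4: β = 0.972; γ = 1/√(1 − 0.972²) = 1/√0.05522 = 4.256; τ_4 = 16.3/4.256 = 3.830 ms.
Total: 3.754 + 8.577 + 0.4060 + 3.830 ms.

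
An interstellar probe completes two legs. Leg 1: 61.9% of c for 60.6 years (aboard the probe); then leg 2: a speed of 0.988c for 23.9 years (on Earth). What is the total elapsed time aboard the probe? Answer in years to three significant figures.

τ = 64.3 years

Leg 1: 60.6 years is already measured aboard the probe.
Leg 2: γ = 1/√(1 − 0.988²) = 1/√0.02386 = 6.474; τ_2 = 23.9/6.474 = 3.691 years.
Total: 60.60 + 3.691 years.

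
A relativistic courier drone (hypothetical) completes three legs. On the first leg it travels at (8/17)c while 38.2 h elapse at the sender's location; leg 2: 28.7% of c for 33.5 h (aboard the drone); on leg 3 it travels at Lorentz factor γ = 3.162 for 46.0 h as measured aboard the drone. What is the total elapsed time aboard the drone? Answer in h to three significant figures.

τ = 113 h

Leg 1: γ = 1/√(1 − (8/17)²) = 17/15 ≈ 1.133; τ_1 = 38.2/1.133 = 33.71 h.
Leg 2: 33.5 h is already measured aboard the drone.
Leg 3: 46.0 h is already measured aboard the drone.
Total: 33.71 + 33.50 + 46.00 h.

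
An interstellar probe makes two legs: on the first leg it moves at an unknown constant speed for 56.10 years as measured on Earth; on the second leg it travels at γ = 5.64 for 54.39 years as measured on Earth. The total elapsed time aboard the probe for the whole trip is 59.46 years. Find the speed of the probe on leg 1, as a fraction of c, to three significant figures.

β = 0.460

Leg 1: speed unknown; τ_1 = 56.10/γ_1.
Leg 2: γ = 5.64; τ_2 = 54.39/5.640 = 9.644 years.
Total proper time: τ_1 + 9.644 = 59.46, so τ_1 = 59.46 − 9.644 = 49.82 years.
γ_1 = 56.10/49.82 = 1.126; β = √(1 − 1/γ²) = √0.2115.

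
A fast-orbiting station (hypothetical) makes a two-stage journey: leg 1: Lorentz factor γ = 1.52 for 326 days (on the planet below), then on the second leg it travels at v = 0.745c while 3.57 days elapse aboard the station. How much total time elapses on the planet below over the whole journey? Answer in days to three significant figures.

Δt = 331 days

Leg 1: 326 days is already measured on the planet below.
Leg 2: γ = 1/√(1 − 0.745²) = 1/√0.4450 = 1.499; Δt_2 = 1.499 × 3.57 = 5.352 days.
Total: 326.0 + 5.352 days.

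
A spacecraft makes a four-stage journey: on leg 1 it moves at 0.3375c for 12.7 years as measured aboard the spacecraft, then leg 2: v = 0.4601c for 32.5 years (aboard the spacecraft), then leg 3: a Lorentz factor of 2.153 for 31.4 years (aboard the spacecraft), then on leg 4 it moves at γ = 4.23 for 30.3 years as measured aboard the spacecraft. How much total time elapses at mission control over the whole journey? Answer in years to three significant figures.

Δt = 246 years

Leg 1: γ = 1/√(1 − 0.3375²) = 1/√0.8861 = 1.062; Δt_1 = 1.062 × 12.7 = 13.49 years.
Leg 2: γ = 1/√(1 − 0.4601²) = 1/√0.7883 = 1.126; Δt_2 = 1.126 × 32.5 = 36.60 years.
Leg 3: γ = 2.153; Δt_3 = 2.153 × 31.4 = 67.60 years.
Leg 4: γ = 4.23; Δt_4 = 4.230 × 30.3 = 128.2 years.
Total: 13.49 + 36.60 + 67.60 + 128.2 years.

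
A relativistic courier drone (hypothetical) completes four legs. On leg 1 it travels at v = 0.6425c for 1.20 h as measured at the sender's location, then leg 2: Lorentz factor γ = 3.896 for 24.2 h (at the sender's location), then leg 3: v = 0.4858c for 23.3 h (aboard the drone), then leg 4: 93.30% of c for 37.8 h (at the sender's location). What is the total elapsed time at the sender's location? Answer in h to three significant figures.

Leg 1: 1.20 h is already measured at the sender's location.
Leg 2: 24.2 h is already measured at the sender's location.
Leg 3: γ = 1/√(1 − 0.4858²) = 1/√0.7640 = 1.144; Δt_3 = 1.144 × 23.3 = 26.66 h.
Leg 4: 37.8 h is already measured at the sender's location.
Total: 1.200 + 24.20 + 26.66 + 37.80 h.

Δt = 89.9 h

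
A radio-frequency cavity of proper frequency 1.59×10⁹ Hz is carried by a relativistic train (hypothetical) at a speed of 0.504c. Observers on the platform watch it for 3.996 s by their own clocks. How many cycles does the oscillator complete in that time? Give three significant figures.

N = 5.49×10⁹

γ = 1/√(1 − 0.504²) = 1/√0.7460 = 1.158
During 3.996 s of lab time, the oscillator's proper time advances by τ = Δt/γ = 3.996/1.158 = 3.451 s = 3.451×10⁰ s.
N = f × τ = 1.59×10⁹ × 3.451×10⁰ = 5.488×10⁹.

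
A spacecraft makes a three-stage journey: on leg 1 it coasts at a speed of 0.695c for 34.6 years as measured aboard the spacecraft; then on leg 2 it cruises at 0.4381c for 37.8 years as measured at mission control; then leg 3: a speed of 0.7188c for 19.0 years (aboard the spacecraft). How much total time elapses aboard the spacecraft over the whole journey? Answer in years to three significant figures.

τ = 87.6 years

Leg 1: 34.6 years is already measured aboard the spacecraft.
Leg 2: γ = 1/√(1 − 0.4381²) = 1/√0.8081 = 1.112; τ_2 = 37.8/1.112 = 33.98 years.
Leg 3: 19.0 years is already measured aboard the spacecraft.
Total: 34.60 + 33.98 + 19.00 years.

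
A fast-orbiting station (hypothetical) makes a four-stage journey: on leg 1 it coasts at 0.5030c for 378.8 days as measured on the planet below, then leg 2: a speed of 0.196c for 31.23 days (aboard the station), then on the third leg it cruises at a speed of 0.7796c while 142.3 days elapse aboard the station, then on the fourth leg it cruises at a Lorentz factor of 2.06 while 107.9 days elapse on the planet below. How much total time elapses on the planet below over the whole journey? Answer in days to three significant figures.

Leg 1: 378.8 days is already measured on the planet below.
Leg 2: γ = 1/√(1 − 0.196²) = 1/√0.9616 = 1.020; Δt_2 = 1.020 × 31.23 = 31.85 days.
Leg 3: γ = 1/√(1 − 0.7796²) = 1/√0.3922 = 1.597; Δt_3 = 1.597 × 142.3 = 227.2 days.
Leg 4: 107.9 days is already measured on the planet below.
Total: 378.8 + 31.85 + 227.2 + 107.9 days.

Δt = 746 days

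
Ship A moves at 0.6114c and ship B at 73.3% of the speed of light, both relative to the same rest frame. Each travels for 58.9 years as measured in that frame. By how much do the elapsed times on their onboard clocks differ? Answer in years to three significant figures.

|τ_A − τ_B| = 6.54 years

A: γ = 1/√(1 − 0.6114²) = 1/√0.6262 = 1.264; τ_A = 58.9/1.264 = 46.61 years.
B: β = 0.733; γ = 1/√(1 − 0.733²) = 1/√0.4627 = 1.470; τ_B = 58.9/1.470 = 40.07 years.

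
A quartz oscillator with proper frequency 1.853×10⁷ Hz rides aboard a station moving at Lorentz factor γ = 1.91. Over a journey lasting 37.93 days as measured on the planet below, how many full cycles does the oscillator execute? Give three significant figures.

γ = 1.91
The oscillator's own cycle count is N = f × τ where τ is the proper time aboard the station. τ = Δt/γ = 37.93/1.910 = 19.86 days = 1.716×10⁶ s.
N = 1.853×10⁷ × 1.716×10⁶ = 3.179×10¹³.

N = 3.18×10¹³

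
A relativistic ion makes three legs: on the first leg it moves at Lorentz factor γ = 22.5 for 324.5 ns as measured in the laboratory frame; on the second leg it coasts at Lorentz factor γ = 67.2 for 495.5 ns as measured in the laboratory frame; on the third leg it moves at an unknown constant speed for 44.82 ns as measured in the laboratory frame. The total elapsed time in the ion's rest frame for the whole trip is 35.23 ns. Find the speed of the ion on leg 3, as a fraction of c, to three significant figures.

β = 0.954

Leg 1: γ = 22.5; τ_1 = 324.5/22.50 = 14.42 ns.
Leg 2: γ = 67.2; τ_2 = 495.5/67.20 = 7.374 ns.
Leg 3: speed unknown; τ_3 = 44.82/γ_3.
Total proper time: 14.42 + 7.374 + τ_3 = 35.23, so τ_3 = 35.23 − 21.80 = 13.43 ns.
γ_3 = 44.82/13.43 = 3.336; β = √(1 − 1/γ²) = √0.9102.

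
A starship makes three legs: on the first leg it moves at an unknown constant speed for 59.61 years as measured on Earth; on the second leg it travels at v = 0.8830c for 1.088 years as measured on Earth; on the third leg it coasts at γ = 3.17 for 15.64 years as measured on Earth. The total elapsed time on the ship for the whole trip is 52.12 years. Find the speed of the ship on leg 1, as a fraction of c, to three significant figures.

β = 0.622

Leg 1: speed unknown; τ_1 = 59.61/γ_1.
Leg 2: γ = 1/√(1 − 0.8830²) = 1/√0.2203 = 2.131; τ_2 = 1.088/2.131 = 0.5107 years.
Leg 3: γ = 3.17; τ_3 = 15.64/3.170 = 4.934 years.
Total proper time: τ_1 + 0.5107 + 4.934 = 52.12, so τ_1 = 52.12 − 5.444 = 46.68 years.
γ_1 = 59.61/46.68 = 1.277; β = √(1 − 1/γ²) = √0.3869.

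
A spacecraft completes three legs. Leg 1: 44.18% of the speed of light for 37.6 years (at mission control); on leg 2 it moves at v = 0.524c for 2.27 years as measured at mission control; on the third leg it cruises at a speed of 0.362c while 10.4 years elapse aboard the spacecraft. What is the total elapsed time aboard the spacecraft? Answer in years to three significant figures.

Leg 1: β = 0.4418; γ = 1/√(1 − 0.4418²) = 1/√0.8048 = 1.115; τ_1 = 37.6/1.115 = 33.73 years.
Leg 2: γ = 1/√(1 − 0.524²) = 1/√0.7254 = 1.174; τ_2 = 2.27/1.174 = 1.933 years.
Leg 3: 10.4 years is already measured aboard the spacecraft.
Total: 33.73 + 1.933 + 10.40 years.

τ = 46.1 years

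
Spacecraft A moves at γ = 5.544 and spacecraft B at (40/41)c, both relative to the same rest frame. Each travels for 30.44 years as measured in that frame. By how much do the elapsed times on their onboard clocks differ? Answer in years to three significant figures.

|τ_A − τ_B| = 1.19 years

A: γ = 5.544; τ_A = 30.44/5.544 = 5.491 years.
B: γ = 1/√(1 − (40/41)²) = 41/9 ≈ 4.556; τ_B = 30.44/4.556 = 6.682 years.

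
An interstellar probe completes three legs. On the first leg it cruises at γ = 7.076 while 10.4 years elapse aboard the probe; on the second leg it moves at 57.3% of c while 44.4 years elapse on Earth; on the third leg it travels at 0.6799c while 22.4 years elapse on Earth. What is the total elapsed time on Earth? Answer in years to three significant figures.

Δt = 140 years

Leg 1: γ = 7.076; Δt_1 = 7.076 × 10.4 = 73.59 years.
Leg 2: 44.4 years is already measured on Earth.
Leg 3: 22.4 years is already measured on Earth.
Total: 73.59 + 44.40 + 22.40 years.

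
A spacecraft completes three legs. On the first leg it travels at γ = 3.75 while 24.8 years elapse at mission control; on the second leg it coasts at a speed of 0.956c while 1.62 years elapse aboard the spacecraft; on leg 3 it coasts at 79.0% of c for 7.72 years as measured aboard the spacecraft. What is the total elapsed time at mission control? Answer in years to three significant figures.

Δt = 42.9 years

Leg 1: 24.8 years is already measured at mission control.
Leg 2: γ = 1/√(1 − 0.956²) = 1/√0.08606 = 3.409; Δt_2 = 3.409 × 1.62 = 5.522 years.
Leg 3: β = 0.790; γ = 1/√(1 − 0.790²) = 1/√0.3759 = 1.631; Δt_3 = 1.631 × 7.72 = 12.59 years.
Total: 24.80 + 5.522 + 12.59 years.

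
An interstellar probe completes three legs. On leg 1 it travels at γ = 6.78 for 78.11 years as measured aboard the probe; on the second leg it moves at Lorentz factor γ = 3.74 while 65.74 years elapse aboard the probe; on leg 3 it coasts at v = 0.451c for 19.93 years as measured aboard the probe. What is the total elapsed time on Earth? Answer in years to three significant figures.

Δt = 798 years

Leg 1: γ = 6.78; Δt_1 = 6.780 × 78.11 = 529.6 years.
Leg 2: γ = 3.74; Δt_2 = 3.740 × 65.74 = 245.9 years.
Leg 3: γ = 1/√(1 − 0.451²) = 1/√0.7966 = 1.120; Δt_3 = 1.120 × 19.93 = 22.33 years.
Total: 529.6 + 245.9 + 22.33 years.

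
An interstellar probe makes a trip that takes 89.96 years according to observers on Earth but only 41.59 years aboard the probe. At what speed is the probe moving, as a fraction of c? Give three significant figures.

v = 0.887c

The proper time is measured aboard the probe (both events occur at the probe's location); Δt is measured on Earth. γ = Δt/τ = 89.96/41.59 = 2.163.
β = √(1 − 1/γ²) = √(1 − 0.2137) = √0.7863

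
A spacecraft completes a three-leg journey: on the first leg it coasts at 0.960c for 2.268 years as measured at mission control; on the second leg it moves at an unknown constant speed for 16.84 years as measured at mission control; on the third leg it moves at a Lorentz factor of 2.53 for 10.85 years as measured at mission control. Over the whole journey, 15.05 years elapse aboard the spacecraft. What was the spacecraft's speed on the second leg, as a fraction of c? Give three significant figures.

Leg 1: γ = 1/√(1 − 0.960²) = 25/7 ≈ 3.571; τ_1 = 2.268/3.571 = 0.6350 years.
Leg 2: speed unknown; τ_2 = 16.84/γ_2.
Leg 3: γ = 2.53; τ_3 = 10.85/2.530 = 4.289 years.
Total proper time: 0.6350 + τ_2 + 4.289 = 15.05, so τ_2 = 15.05 − 4.924 = 10.13 years.
γ_2 = 16.84/10.13 = 1.663; β = √(1 − 1/γ²) = √0.6384.

β = 0.799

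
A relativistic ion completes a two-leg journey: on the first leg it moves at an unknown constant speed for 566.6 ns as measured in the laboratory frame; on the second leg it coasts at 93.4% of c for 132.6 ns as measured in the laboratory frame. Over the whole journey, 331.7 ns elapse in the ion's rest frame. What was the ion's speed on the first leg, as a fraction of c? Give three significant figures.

Leg 1: speed unknown; τ_1 = 566.6/γ_1.
Leg 2: β = 0.934; γ = 1/√(1 − 0.934²) = 1/√0.1276 = 2.799; τ_2 = 132.6/2.799 = 47.37 ns.
Total proper time: τ_1 + 47.37 = 331.7, so τ_1 = 331.7 − 47.37 = 284.3 ns.
γ_1 = 566.6/284.3 = 1.993; β = √(1 − 1/γ²) = √0.7482.

β = 0.865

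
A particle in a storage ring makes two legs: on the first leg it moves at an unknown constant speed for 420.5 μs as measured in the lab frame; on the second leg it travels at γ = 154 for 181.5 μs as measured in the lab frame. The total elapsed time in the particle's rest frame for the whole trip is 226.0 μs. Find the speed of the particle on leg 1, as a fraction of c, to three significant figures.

β = 0.845

Leg 1: speed unknown; τ_1 = 420.5/γ_1.
Leg 2: γ = 154; τ_2 = 181.5/154.0 = 1.179 μs.
Total proper time: τ_1 + 1.179 = 226.0, so τ_1 = 226.0 − 1.179 = 224.8 μs.
γ_1 = 420.5/224.8 = 1.870; β = √(1 − 1/γ²) = √0.7141.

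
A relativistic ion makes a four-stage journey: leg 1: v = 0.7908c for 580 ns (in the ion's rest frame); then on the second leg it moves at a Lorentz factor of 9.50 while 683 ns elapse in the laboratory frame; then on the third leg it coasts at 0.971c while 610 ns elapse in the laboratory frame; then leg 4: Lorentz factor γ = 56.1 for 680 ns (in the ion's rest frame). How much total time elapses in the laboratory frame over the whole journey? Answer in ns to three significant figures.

Δt = 4.04×10⁴ ns

Leg 1: γ = 1/√(1 − 0.7908²) = 1/√0.3746 = 1.634; Δt_1 = 1.634 × 580 = 947.6 ns.
Leg 2: 683 ns is already measured in the laboratory frame.
Leg 3: 610 ns is already measured in the laboratory frame.
Leg 4: γ = 56.1; Δt_4 = 56.10 × 680 = 3.815×10⁴ ns.
Total: 947.6 + 683.0 + 610.0 + 3.815×10⁴ ns.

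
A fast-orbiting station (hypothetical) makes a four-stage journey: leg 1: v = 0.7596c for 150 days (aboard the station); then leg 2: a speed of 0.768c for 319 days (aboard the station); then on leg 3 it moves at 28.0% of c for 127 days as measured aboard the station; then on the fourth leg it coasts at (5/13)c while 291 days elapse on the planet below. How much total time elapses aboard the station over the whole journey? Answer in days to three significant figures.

Leg 1: 150 days is already measured aboard the station.
Leg 2: 319 days is already measured aboard the station.
Leg 3: 127 days is already measured aboard the station.
Leg 4: γ = 1/√(1 − (5/13)²) = 13/12 ≈ 1.083; τ_4 = 291/1.083 = 268.6 days.
Total: 150.0 + 319.0 + 127.0 + 268.6 days.

τ = 865 days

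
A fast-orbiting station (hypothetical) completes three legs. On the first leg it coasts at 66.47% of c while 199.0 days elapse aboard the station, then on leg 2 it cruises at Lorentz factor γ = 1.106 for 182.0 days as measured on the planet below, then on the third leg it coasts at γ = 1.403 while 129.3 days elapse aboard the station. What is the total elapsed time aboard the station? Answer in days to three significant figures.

Leg 1: 199.0 days is already measured aboard the station.
Leg 2: γ = 1.106; τ_2 = 182.0/1.106 = 164.6 days.
Leg 3: 129.3 days is already measured aboard the station.
Total: 199.0 + 164.6 + 129.3 days.

τ = 493 days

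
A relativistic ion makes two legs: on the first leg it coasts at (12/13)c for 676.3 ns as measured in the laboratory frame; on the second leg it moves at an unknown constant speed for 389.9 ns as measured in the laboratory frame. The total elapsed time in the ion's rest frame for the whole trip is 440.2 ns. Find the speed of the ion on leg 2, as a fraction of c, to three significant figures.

Leg 1: γ = 1/√(1 − (12/13)²) = 13/5 = 2.600; τ_1 = 676.3/2.600 = 260.1 ns.
Leg 2: speed unknown; τ_2 = 389.9/γ_2.
Total proper time: 260.1 + τ_2 = 440.2, so τ_2 = 440.2 − 260.1 = 180.1 ns.
γ_2 = 389.9/180.1 = 2.165; β = √(1 − 1/γ²) = √0.7867.

β = 0.887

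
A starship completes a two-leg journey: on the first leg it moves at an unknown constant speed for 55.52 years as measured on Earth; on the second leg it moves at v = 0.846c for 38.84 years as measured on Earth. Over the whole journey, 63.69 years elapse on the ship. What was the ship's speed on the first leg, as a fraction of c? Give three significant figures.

β = 0.633

Leg 1: speed unknown; τ_1 = 55.52/γ_1.
Leg 2: γ = 1/√(1 − 0.846²) = 1/√0.2843 = 1.876; τ_2 = 38.84/1.876 = 20.71 years.
Total proper time: τ_1 + 20.71 = 63.69, so τ_1 = 63.69 − 20.71 = 42.98 years.
γ_1 = 55.52/42.98 = 1.292; β = √(1 − 1/γ²) = √0.4007.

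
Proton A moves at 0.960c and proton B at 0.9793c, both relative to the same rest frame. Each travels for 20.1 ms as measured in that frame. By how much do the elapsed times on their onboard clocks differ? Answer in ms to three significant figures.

A: γ = 1/√(1 − 0.960²) = 25/7 ≈ 3.571; τ_A = 20.1/3.571 = 5.628 ms.
B: γ = 1/√(1 − 0.9793²) = 1/√0.04097 = 4.940; τ_B = 20.1/4.940 = 4.069 ms.

|τ_A − τ_B| = 1.56 ms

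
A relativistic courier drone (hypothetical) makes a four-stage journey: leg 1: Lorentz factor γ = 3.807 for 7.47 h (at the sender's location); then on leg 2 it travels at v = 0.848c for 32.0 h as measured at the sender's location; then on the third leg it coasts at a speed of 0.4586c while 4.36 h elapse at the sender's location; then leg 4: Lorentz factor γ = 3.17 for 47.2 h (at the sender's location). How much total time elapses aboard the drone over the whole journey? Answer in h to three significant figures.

τ = 37.7 h

Leg 1: γ = 3.807; τ_1 = 7.47/3.807 = 1.962 h.
Leg 2: γ = 1/√(1 − 0.848²) = 1/√0.2809 = 1.887; τ_2 = 32.0/1.887 = 16.96 h.
Leg 3: γ = 1/√(1 − 0.4586²) = 1/√0.7897 = 1.125; τ_3 = 4.36/1.125 = 3.874 h.
Leg 4: γ = 3.17; τ_4 = 47.2/3.170 = 14.89 h.
Total: 1.962 + 16.96 + 3.874 + 14.89 h.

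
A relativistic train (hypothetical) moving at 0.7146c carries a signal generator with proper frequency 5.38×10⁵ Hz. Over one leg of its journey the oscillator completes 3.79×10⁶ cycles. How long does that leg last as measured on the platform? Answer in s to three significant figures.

Δt = 10.1 s

γ = 1/√(1 − 0.7146²) = 1/√0.4893 = 1.430
Proper time for N cycles: τ = N/f = 3.79×10⁶/(5.38×10⁵) = 7.045×10⁰ s = 7.045 s.
Lab-frame duration Δt = γτ = 1.430 × 7.045 = 10.07 s.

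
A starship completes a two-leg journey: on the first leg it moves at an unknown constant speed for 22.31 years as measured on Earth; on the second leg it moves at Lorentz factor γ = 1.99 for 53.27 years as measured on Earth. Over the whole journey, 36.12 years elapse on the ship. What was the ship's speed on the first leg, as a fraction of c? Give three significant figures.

Leg 1: speed unknown; τ_1 = 22.31/γ_1.
Leg 2: γ = 1.99; τ_2 = 53.27/1.990 = 26.77 years.
Total proper time: τ_1 + 26.77 = 36.12, so τ_1 = 36.12 − 26.77 = 9.351 years.
γ_1 = 22.31/9.351 = 2.386; β = √(1 − 1/γ²) = √0.8243.

β = 0.908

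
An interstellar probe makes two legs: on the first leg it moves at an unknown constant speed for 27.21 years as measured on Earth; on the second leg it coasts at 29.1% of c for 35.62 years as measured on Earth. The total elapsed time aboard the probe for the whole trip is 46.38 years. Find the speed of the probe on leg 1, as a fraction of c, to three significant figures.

β = 0.892

Leg 1: speed unknown; τ_1 = 27.21/γ_1.
Leg 2: β = 0.291; γ = 1/√(1 − 0.291²) = 1/√0.9153 = 1.045; τ_2 = 35.62/1.045 = 34.08 years.
Total proper time: τ_1 + 34.08 = 46.38, so τ_1 = 46.38 − 34.08 = 12.30 years.
γ_1 = 27.21/12.30 = 2.212; β = √(1 − 1/γ²) = √0.7956.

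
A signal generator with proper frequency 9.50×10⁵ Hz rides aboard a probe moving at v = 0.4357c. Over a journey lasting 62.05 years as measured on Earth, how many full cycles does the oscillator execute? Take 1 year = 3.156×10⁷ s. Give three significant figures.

N = 1.67×10¹⁵

γ = 1/√(1 − 0.4357²) = 1/√0.8102 = 1.111
The oscillator's own cycle count is N = f × τ where τ is the proper time aboard the probe. τ = Δt/γ = 62.05/1.111 = 55.85 years = 1.763×10⁹ s.
N = 9.50×10⁵ × 1.763×10⁹ = 1.675×10¹⁵.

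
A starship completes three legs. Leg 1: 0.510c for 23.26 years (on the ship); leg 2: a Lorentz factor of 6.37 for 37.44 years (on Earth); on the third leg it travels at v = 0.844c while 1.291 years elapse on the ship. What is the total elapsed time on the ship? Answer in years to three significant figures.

τ = 30.4 years

Leg 1: 23.26 years is already measured on the ship.
Leg 2: γ = 6.37; τ_2 = 37.44/6.370 = 5.878 years.
Leg 3: 1.291 years is already measured on the ship.
Total: 23.26 + 5.878 + 1.291 years.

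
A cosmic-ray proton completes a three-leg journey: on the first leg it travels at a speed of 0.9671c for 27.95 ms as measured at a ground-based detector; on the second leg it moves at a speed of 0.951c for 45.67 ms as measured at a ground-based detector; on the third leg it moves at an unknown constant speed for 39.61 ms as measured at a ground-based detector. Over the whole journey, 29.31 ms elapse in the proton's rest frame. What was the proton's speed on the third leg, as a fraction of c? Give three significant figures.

Leg 1: γ = 1/√(1 − 0.9671²) = 1/√0.06472 = 3.931; τ_1 = 27.95/3.931 = 7.110 ms.
Leg 2: γ = 1/√(1 − 0.951²) = 1/√0.09560 = 3.234; τ_2 = 45.67/3.234 = 14.12 ms.
Leg 3: speed unknown; τ_3 = 39.61/γ_3.
Total proper time: 7.110 + 14.12 + τ_3 = 29.31, so τ_3 = 29.31 − 21.23 = 8.079 ms.
γ_3 = 39.61/8.079 = 4.903; β = √(1 − 1/γ²) = √0.9584.

β = 0.979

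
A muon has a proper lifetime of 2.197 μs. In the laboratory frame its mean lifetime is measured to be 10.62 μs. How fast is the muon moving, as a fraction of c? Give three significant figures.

β = 0.978

γ = Δt/τ₀ = 10.62/2.197 = 4.834
β = √(1 − 1/γ²) = √(1 − 0.04280) = √0.9572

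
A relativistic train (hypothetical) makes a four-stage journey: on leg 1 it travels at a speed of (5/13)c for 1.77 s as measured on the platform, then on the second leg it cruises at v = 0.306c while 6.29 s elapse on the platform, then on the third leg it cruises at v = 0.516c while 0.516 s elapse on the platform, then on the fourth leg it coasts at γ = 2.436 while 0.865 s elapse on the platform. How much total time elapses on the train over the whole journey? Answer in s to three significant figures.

τ = 8.42 s

Leg 1: γ = 1/√(1 − (5/13)²) = 13/12 ≈ 1.083; τ_1 = 1.77/1.083 = 1.634 s.
Leg 2: γ = 1/√(1 − 0.306²) = 1/√0.9064 = 1.050; τ_2 = 6.29/1.050 = 5.988 s.
Leg 3: γ = 1/√(1 − 0.516²) = 1/√0.7337 = 1.167; τ_3 = 0.516/1.167 = 0.4420 s.
Leg 4: γ = 2.436; τ_4 = 0.865/2.436 = 0.3551 s.
Total: 1.634 + 5.988 + 0.4420 + 0.3551 s.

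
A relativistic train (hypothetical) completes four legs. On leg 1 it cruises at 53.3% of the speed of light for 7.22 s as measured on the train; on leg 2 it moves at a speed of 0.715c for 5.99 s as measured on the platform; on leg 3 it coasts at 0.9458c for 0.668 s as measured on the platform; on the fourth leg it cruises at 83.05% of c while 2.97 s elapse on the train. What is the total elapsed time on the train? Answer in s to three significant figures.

τ = 14.6 s

Leg 1: 7.22 s is already measured on the train.
Leg 2: γ = 1/√(1 − 0.715²) = 1/√0.4888 = 1.430; τ_2 = 5.99/1.430 = 4.188 s.
Leg 3: γ = 1/√(1 − 0.9458²) = 1/√0.1055 = 3.079; τ_3 = 0.668/3.079 = 0.2169 s.
Leg 4: 2.97 s is already measured on the train.
Total: 7.220 + 4.188 + 0.2169 + 2.970 s.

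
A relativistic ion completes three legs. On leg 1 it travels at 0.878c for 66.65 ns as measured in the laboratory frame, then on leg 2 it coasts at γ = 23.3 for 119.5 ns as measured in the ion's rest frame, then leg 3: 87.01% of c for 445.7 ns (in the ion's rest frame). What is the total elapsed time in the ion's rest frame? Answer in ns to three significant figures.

Leg 1: γ = 1/√(1 − 0.878²) = 1/√0.2291 = 2.089; τ_1 = 66.65/2.089 = 31.90 ns.
Leg 2: 119.5 ns is already measured in the ion's rest frame.
Leg 3: 445.7 ns is already measured in the ion's rest frame.
Total: 31.90 + 119.5 + 445.7 ns.

τ = 597 ns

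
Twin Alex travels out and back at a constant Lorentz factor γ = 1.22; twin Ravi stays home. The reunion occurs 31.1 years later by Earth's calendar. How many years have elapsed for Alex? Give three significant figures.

τ = 25.5 years

γ = 1.22
Alex's clock measures proper time along the trip: τ = Δt/γ = 31.1/1.220 years.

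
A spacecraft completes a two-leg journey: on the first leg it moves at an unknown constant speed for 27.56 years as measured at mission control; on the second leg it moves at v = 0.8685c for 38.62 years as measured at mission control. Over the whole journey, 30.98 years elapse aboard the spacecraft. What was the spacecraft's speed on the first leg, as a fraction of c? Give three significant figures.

β = 0.903

Leg 1: speed unknown; τ_1 = 27.56/γ_1.
Leg 2: γ = 1/√(1 − 0.8685²) = 1/√0.2457 = 2.017; τ_2 = 38.62/2.017 = 19.14 years.
Total proper time: τ_1 + 19.14 = 30.98, so τ_1 = 30.98 − 19.14 = 11.84 years.
γ_1 = 27.56/11.84 = 2.328; β = √(1 − 1/γ²) = √0.8155.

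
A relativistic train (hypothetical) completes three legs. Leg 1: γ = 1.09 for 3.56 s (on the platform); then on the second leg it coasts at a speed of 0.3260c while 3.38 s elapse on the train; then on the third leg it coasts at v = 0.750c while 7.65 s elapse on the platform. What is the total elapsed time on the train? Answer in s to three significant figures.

τ = 11.7 s

Leg 1: γ = 1.09; τ_1 = 3.56/1.090 = 3.266 s.
Leg 2: 3.38 s is already measured on the train.
Leg 3: γ = 1/√(1 − 0.750²) = 1/√0.4375 = 1.512; τ_3 = 7.65/1.512 = 5.060 s.
Total: 3.266 + 3.380 + 5.060 s.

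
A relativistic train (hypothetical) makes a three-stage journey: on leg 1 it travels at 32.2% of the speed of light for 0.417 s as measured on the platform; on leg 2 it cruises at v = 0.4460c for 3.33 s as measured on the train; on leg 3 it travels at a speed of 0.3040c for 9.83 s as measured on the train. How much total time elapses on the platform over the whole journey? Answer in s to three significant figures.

Leg 1: 0.417 s is already measured on the platform.
Leg 2: γ = 1/√(1 − 0.4460²) = 1/√0.8011 = 1.117; Δt_2 = 1.117 × 3.33 = 3.721 s.
Leg 3: γ = 1/√(1 − 0.3040²) = 1/√0.9076 = 1.050; Δt_3 = 1.050 × 9.83 = 10.32 s.
Total: 0.4170 + 3.721 + 10.32 s.

Δt = 14.5 s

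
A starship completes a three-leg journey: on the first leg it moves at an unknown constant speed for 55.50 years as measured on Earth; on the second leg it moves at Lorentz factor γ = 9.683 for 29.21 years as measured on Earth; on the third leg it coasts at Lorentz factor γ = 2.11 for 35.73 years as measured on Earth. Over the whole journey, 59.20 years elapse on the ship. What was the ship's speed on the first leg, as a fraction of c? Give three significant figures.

β = 0.707

Leg 1: speed unknown; τ_1 = 55.50/γ_1.
Leg 2: γ = 9.683; τ_2 = 29.21/9.683 = 3.017 years.
Leg 3: γ = 2.11; τ_3 = 35.73/2.110 = 16.93 years.
Total proper time: τ_1 + 3.017 + 16.93 = 59.20, so τ_1 = 59.20 − 19.95 = 39.25 years.
γ_1 = 55.50/39.25 = 1.414; β = √(1 − 1/γ²) = √0.4999.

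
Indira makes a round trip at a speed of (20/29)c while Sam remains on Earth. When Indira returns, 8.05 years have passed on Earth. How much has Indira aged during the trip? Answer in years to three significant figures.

γ = 1/√(1 − (20/29)²) = 29/21 ≈ 1.381
Indira's clock measures proper time along the trip: τ = Δt/γ = 8.05/1.381 years.

τ = 5.83 years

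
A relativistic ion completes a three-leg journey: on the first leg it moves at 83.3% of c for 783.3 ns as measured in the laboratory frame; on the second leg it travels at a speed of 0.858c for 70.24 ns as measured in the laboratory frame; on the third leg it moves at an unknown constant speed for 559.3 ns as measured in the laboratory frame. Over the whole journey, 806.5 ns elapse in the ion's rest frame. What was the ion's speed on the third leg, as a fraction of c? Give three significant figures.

β = 0.798

Leg 1: β = 0.833; γ = 1/√(1 − 0.833²) = 1/√0.3061 = 1.807; τ_1 = 783.3/1.807 = 433.4 ns.
Leg 2: γ = 1/√(1 − 0.858²) = 1/√0.2638 = 1.947; τ_2 = 70.24/1.947 = 36.08 ns.
Leg 3: speed unknown; τ_3 = 559.3/γ_3.
Total proper time: 433.4 + 36.08 + τ_3 = 806.5, so τ_3 = 806.5 − 469.5 = 337.0 ns.
γ_3 = 559.3/337.0 = 1.659; β = √(1 − 1/γ²) = √0.6369.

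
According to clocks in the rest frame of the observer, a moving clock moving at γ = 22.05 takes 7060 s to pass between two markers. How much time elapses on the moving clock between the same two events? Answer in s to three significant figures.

γ = 22.05
The interval measured in the rest frame of the observer is the dilated one; the clock on the moving clock measures the proper time τ = Δt/γ = 7060/22.05 s.

τ = 320 s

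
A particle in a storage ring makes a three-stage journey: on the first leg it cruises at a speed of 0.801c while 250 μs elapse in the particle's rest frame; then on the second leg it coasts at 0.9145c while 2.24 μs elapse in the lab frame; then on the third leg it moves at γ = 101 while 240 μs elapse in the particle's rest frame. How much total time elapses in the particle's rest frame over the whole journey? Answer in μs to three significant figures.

Leg 1: 250 μs is already measured in the particle's rest frame.
Leg 2: γ = 1/√(1 − 0.9145²) = 1/√0.1637 = 2.472; τ_2 = 2.24/2.472 = 0.9063 μs.
Leg 3: 240 μs is already measured in the particle's rest frame.
Total: 250.0 + 0.9063 + 240.0 μs.

τ = 491 μs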